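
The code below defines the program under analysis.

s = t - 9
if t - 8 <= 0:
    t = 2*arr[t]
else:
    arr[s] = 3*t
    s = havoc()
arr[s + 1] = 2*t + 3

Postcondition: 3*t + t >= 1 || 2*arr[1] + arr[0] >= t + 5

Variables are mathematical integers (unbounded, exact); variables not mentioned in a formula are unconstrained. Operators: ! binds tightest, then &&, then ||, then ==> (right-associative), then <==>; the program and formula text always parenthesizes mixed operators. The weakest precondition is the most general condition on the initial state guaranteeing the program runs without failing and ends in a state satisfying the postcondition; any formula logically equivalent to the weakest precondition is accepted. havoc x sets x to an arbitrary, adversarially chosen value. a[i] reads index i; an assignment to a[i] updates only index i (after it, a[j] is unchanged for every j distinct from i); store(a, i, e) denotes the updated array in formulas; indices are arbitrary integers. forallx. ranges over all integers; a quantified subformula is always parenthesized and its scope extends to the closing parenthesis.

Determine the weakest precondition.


Working backward. After the program, the postcondition 3*t + t >= 1 || 2*arr[1] + arr[0] >= t + 5 must hold; in canonical form it is 4*t >= 1 || arr[0] + 2*arr[1] >= t + 5.
Before arr[s + 1] := 2*t + 3: 4*t >= 1 || store(arr, s + 1, 2*t + 3)[0] + 2*store(arr, s + 1, 2*t + 3)[1] >= t + 5
Then branch requires 8*arr[t] >= 1 || store(arr, s + 1, 4*arr[t] + 3)[0] + 2*store(arr, s + 1, 4*arr[t] + 3)[1] >= 2*arr[t] + 5; else branch requires forall s_1. (4*t >= 1 || store(store(arr, s, 3*t), s_1 + 1, 2*t + 3)[0] + 2*store(store(arr, s, 3*t), s_1 + 1, 2*t + 3)[1] >= t + 5).
Before the if: (t <= 8 ==> (8*arr[t] >= 1 || store(arr, s + 1, 4*arr[t] + 3)[0] + 2*store(arr, s + 1, 4*arr[t] + 3)[1] >= 2*arr[t] + 5)) && ((!(t <= 8)) ==> (forall s_1. (4*t >= 1 || store(store(arr, s, 3*t), s_1 + 1, 2*t + 3)[0] + 2*store(store(arr, s, 3*t), s_1 + 1, 2*t + 3)[1] >= t + 5)))
Before s := t - 9: (t <= 8 ==> (8*arr[t] >= 1 || store(arr, t - 8, 4*arr[t] + 3)[0] + 2*store(arr, t - 8, 4*arr[t] + 3)[1] >= 2*arr[t] + 5)) && ((!(t <= 8)) ==> (forall s_1. (4*t >= 1 || store(store(arr, t - 9, 3*t), s_1 + 1, 2*t + 3)[0] + 2*store(store(arr, t - 9, 3*t), s_1 + 1, 2*t + 3)[1] >= t + 5)))
Answer: WP = (t <= 8 ==> (8*arr[t] >= 1 || store(arr, t - 8, 4*arr[t] + 3)[0] + 2*store(arr, t - 8, 4*arr[t] + 3)[1] >= 2*arr[t] + 5)) && ((!(t <= 8)) ==> (forall s_1. (4*t >= 1 || store(store(arr, t - 9, 3*t), s_1 + 1, 2*t + 3)[0] + 2*store(store(arr, t - 9, 3*t), s_1 + 1, 2*t + 3)[1] >= t + 5)))


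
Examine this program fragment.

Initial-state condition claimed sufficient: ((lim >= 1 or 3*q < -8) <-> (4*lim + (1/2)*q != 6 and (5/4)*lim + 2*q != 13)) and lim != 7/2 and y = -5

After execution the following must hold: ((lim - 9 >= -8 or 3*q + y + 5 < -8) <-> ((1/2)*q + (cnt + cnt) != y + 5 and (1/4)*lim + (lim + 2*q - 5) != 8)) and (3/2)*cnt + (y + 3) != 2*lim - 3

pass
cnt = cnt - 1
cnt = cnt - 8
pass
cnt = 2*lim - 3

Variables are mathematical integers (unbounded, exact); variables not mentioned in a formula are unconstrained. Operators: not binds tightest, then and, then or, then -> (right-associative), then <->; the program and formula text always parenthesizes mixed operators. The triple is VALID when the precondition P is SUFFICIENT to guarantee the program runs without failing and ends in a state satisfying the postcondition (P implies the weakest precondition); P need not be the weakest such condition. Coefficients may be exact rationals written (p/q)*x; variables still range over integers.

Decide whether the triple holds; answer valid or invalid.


Working backward. After the program, the postcondition ((lim - 9 >= -8 or 3*q + y + 5 < -8) <-> ((1/2)*q + (cnt + cnt) != y + 5 and (1/4)*lim + (lim + 2*q - 5) != 8)) and (3/2)*cnt + (y + 3) != 2*lim - 3 must hold; in canonical form it is ((lim >= 1 or 3*q + y < -13) <-> (2*cnt + (1/2)*q != y + 5 and (5/4)*lim + 2*q != 13)) and (3/2)*cnt + y != 2*lim - 6.
Before cnt := 2*lim - 3: ((lim >= 1 or 3*q + y < -13) <-> (4*lim + (1/2)*q != y + 11 and (5/4)*lim + 2*q != 13)) and lim + y != -3/2
Before skip: ((lim >= 1 or 3*q + y < -13) <-> (4*lim + (1/2)*q != y + 11 and (5/4)*lim + 2*q != 13)) and lim + y != -3/2
Before cnt := cnt - 8: ((lim >= 1 or 3*q + y < -13) <-> (4*lim + (1/2)*q != y + 11 and (5/4)*lim + 2*q != 13)) and lim + y != -3/2
Before cnt := cnt - 1: ((lim >= 1 or 3*q + y < -13) <-> (4*lim + (1/2)*q != y + 11 and (5/4)*lim + 2*q != 13)) and lim + y != -3/2
Before skip: ((lim >= 1 or 3*q + y < -13) <-> (4*lim + (1/2)*q != y + 11 and (5/4)*lim + 2*q != 13)) and lim + y != -3/2
The weakest precondition is ((lim >= 1 or 3*q + y < -13) <-> (4*lim + (1/2)*q != y + 11 and (5/4)*lim + 2*q != 13)) and lim + y != -3/2.
Check whether ((lim >= 1 or 3*q < -8) <-> (4*lim + (1/2)*q != 6 and (5/4)*lim + 2*q != 13)) and lim != 7/2 and y = -5 implies it.
Every state satisfying the precondition satisfies the weakest precondition: the implication holds.
Answer: valid


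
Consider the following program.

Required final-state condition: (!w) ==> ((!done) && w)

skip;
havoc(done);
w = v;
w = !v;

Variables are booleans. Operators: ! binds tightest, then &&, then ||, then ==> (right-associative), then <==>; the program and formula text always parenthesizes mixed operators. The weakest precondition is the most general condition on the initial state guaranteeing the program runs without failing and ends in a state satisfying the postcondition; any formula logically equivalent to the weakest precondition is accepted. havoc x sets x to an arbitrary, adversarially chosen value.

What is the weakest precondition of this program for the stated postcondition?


Working backward. After the program, (!w) ==> ((!done) && w) must hold.
Before w := !v: v ==> ((!done) && (!v))
Before w := v: v ==> ((!done) && (!v))
Before havoc done: (!v) && (v ==> (!v))
Before skip: (!v) && (v ==> (!v))
Answer: WP = (!v) && (v ==> (!v))


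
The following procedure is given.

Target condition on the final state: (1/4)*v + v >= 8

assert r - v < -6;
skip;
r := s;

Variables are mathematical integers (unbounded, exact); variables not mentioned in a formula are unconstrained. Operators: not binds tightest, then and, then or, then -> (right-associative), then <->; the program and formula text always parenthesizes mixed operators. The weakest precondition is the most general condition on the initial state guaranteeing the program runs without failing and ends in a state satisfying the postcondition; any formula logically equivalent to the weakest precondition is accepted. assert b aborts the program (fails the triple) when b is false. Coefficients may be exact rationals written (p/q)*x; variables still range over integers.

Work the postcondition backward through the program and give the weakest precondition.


Working backward. After the program, the postcondition (1/4)*v + v >= 8 must hold; in canonical form it is (5/4)*v >= 8.
Before r := s: (5/4)*v >= 8
Before skip: (5/4)*v >= 8
Before assert r - v < -6: r < v - 6 and (5/4)*v >= 8
Answer: WP = r < v - 6 and (5/4)*v >= 8


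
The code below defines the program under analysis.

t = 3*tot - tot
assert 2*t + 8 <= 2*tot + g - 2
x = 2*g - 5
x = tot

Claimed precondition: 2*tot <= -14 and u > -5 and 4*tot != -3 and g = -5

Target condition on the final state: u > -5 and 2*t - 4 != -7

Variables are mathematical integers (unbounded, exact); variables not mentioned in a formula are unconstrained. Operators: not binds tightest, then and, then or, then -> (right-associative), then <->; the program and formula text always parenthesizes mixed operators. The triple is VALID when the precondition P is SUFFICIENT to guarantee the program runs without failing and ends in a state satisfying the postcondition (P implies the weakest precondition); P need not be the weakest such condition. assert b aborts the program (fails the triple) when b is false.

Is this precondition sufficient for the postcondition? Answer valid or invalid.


Working backward. After the program, the postcondition u > -5 and 2*t - 4 != -7 must hold; in canonical form it is u > -5 and 2*t != -3.
Before x := tot: u > -5 and 2*t != -3
Before x := 2*g - 5: u > -5 and 2*t != -3
Before assert 2*t + 8 <= 2*tot + g - 2: 2*t <= g + 2*tot - 10 and u > -5 and 2*t != -3
Before t := 3*tot - tot: 2*tot <= g - 10 and u > -5 and 4*tot != -3
The weakest precondition is 2*tot <= g - 10 and u > -5 and 4*tot != -3.
Check whether 2*tot <= -14 and u > -5 and 4*tot != -3 and g = -5 implies it.
Countermodel: at the initial state g = -5, tot = -7, u = -4, the precondition holds but the weakest precondition fails.
Answer: invalid


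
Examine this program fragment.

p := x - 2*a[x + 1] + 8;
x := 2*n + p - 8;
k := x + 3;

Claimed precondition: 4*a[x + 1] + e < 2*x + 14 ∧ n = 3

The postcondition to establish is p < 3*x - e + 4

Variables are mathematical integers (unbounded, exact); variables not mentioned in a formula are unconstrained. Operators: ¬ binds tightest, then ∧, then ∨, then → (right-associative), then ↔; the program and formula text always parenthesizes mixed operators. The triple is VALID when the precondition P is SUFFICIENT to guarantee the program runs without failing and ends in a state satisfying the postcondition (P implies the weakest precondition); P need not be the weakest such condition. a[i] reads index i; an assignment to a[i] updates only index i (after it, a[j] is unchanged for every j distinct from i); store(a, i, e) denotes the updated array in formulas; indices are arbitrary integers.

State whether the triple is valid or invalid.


Working backward. After the program, the postcondition p < 3*x - e + 4 must hold; in canonical form it is e + p < 3*x + 4.
Before k := x + 3: e + p < 3*x + 4
Before x := 2*n + p - 8: e < 6*n + 2*p - 20
Before p := x - 2*a[x + 1] + 8: 4*a[x + 1] + e < 6*n + 2*x - 4
The weakest precondition is 4*a[x + 1] + e < 6*n + 2*x - 4.
Check whether 4*a[x + 1] + e < 2*x + 14 ∧ n = 3 implies it.
Every state satisfying the precondition satisfies the weakest precondition: the implication holds.
Answer: valid


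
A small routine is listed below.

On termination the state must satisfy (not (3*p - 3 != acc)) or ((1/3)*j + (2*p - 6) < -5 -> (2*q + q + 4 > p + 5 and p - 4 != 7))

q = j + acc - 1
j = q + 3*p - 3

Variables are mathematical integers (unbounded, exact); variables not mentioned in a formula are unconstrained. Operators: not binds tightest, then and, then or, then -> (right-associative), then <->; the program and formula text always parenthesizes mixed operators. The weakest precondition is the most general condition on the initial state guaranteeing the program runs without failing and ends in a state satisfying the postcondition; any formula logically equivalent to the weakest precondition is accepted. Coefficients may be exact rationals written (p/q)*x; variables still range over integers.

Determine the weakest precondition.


Working backward. After the program, the postcondition (not (3*p - 3 != acc)) or ((1/3)*j + (2*p - 6) < -5 -> (2*q + q + 4 > p + 5 and p - 4 != 7)) must hold; in canonical form it is (not (3*p != acc + 3)) or ((1/3)*j + 2*p < 1 -> (3*q > p + 1 and p != 11)).
Before j := q + 3*p - 3: (not (3*p != acc + 3)) or (3*p + (1/3)*q < 2 -> (3*q > p + 1 and p != 11))
Before q := j + acc - 1: (not (3*p != acc + 3)) or ((1/3)*acc + (1/3)*j + 3*p < 7/3 -> (3*acc + 3*j > p + 4 and p != 11))
Answer: WP = (not (3*p != acc + 3)) or ((1/3)*acc + (1/3)*j + 3*p < 7/3 -> (3*acc + 3*j > p + 4 and p != 11))


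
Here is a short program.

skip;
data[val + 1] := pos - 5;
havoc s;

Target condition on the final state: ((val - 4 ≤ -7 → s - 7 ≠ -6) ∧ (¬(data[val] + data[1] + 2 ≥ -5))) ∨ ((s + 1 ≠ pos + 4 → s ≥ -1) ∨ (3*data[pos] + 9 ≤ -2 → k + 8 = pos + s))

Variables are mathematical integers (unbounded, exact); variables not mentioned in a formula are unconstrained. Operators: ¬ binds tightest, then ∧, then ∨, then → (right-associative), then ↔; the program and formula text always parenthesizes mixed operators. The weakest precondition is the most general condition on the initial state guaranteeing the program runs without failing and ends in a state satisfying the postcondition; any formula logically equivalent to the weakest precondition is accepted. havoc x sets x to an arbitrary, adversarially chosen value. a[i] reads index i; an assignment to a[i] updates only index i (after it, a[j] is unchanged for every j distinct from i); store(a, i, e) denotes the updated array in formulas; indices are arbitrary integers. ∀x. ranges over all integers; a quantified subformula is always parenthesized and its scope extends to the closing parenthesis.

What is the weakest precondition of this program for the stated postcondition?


Working backward. After the program, the postcondition ((val - 4 ≤ -7 → s - 7 ≠ -6) ∧ (¬(data[val] + data[1] + 2 ≥ -5))) ∨ ((s + 1 ≠ pos + 4 → s ≥ -1) ∨ (3*data[pos] + 9 ≤ -2 → k + 8 = pos + s)) must hold; in canonical form it is ((val ≤ -3 → s ≠ 1) ∧ (¬(data[1] + data[val] ≥ -7))) ∨ (s ≠ pos + 3 → s ≥ -1) ∨ (3*data[pos] ≤ -11 → k = pos + s - 8).
Before havoc s: ∀s_1. (((val ≤ -3 → s_1 ≠ 1) ∧ (¬(data[1] + data[val] ≥ -7))) ∨ (s_1 ≠ pos + 3 → s_1 ≥ -1) ∨ (3*data[pos] ≤ -11 → k = pos + s_1 - 8))
Before data[val + 1] := pos - 5: ∀s_1. (((val ≤ -3 → s_1 ≠ 1) ∧ (¬(store(data, val + 1, pos - 5)[1] + store(data, val + 1, pos - 5)[val] ≥ -7))) ∨ (s_1 ≠ pos + 3 → s_1 ≥ -1) ∨ (3*store(data, val + 1, pos - 5)[pos] ≤ -11 → k = pos + s_1 - 8))
Before skip: ∀s_1. (((val ≤ -3 → s_1 ≠ 1) ∧ (¬(store(data, val + 1, pos - 5)[1] + store(data, val + 1, pos - 5)[val] ≥ -7))) ∨ (s_1 ≠ pos + 3 → s_1 ≥ -1) ∨ (3*store(data, val + 1, pos - 5)[pos] ≤ -11 → k = pos + s_1 - 8))
Answer: WP = ∀s_1. (((val ≤ -3 → s_1 ≠ 1) ∧ (¬(store(data, val + 1, pos - 5)[1] + store(data, val + 1, pos - 5)[val] ≥ -7))) ∨ (s_1 ≠ pos + 3 → s_1 ≥ -1) ∨ (3*store(data, val + 1, pos - 5)[pos] ≤ -11 → k = pos + s_1 - 8))


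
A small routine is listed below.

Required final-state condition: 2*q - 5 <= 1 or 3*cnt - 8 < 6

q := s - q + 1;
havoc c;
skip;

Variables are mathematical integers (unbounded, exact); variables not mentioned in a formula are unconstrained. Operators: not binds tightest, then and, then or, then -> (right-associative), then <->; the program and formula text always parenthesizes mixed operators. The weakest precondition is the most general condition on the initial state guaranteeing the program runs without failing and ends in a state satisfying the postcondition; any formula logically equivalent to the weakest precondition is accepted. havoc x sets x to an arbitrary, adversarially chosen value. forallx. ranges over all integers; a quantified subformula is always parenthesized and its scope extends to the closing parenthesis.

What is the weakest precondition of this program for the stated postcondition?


Working backward. After the program, the postcondition 2*q - 5 <= 1 or 3*cnt - 8 < 6 must hold; in canonical form it is 2*q <= 6 or 3*cnt < 14.
Before skip: 2*q <= 6 or 3*cnt < 14
Before havoc c: 2*q <= 6 or 3*cnt < 14
Before q := s - q + 1: 2*s <= 2*q + 4 or 3*cnt < 14
Answer: WP = 2*s <= 2*q + 4 or 3*cnt < 14


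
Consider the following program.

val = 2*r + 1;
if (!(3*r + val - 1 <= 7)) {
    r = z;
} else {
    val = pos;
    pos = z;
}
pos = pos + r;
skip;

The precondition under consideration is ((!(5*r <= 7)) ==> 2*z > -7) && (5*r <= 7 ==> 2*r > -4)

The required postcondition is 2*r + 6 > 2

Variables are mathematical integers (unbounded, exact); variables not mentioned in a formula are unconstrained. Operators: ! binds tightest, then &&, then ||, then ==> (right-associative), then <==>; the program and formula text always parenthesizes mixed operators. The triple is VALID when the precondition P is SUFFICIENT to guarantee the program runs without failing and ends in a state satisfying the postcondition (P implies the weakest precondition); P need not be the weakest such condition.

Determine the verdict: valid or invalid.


Working backward. After the program, the postcondition 2*r + 6 > 2 must hold; in canonical form it is 2*r > -4.
Before skip: 2*r > -4
Before pos := pos + r: 2*r > -4
Then branch requires 2*z > -4; else branch requires 2*r > -4.
Before the if: ((!(3*r + val <= 8)) ==> 2*z > -4) && (3*r + val <= 8 ==> 2*r > -4)
Before val := 2*r + 1: ((!(5*r <= 7)) ==> 2*z > -4) && (5*r <= 7 ==> 2*r > -4)
The weakest precondition is ((!(5*r <= 7)) ==> 2*z > -4) && (5*r <= 7 ==> 2*r > -4).
Check whether ((!(5*r <= 7)) ==> 2*z > -7) && (5*r <= 7 ==> 2*r > -4) implies it.
Countermodel: at the initial state r = 2, z = -3, the precondition holds but the weakest precondition fails.
Answer: invalid


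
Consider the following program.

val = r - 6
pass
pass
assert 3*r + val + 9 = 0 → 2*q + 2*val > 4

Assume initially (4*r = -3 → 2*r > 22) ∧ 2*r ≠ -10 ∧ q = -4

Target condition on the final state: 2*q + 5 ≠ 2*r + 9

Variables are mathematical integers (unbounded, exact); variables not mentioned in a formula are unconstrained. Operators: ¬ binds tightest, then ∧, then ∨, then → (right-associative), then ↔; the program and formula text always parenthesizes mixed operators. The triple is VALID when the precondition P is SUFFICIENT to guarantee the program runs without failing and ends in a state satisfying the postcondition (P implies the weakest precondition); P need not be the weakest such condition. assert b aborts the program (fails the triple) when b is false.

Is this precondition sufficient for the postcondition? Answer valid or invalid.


Working backward. After the program, the postcondition 2*q + 5 ≠ 2*r + 9 must hold; in canonical form it is 2*q ≠ 2*r + 4.
Before assert 3*r + val + 9 = 0 → 2*q + 2*val > 4: (3*r + val = -9 → 2*q + 2*val > 4) ∧ 2*q ≠ 2*r + 4
Before skip: (3*r + val = -9 → 2*q + 2*val > 4) ∧ 2*q ≠ 2*r + 4
Before skip: (3*r + val = -9 → 2*q + 2*val > 4) ∧ 2*q ≠ 2*r + 4
Before val := r - 6: (4*r = -3 → 2*q + 2*r > 16) ∧ 2*q ≠ 2*r + 4
The weakest precondition is (4*r = -3 → 2*q + 2*r > 16) ∧ 2*q ≠ 2*r + 4.
Check whether (4*r = -3 → 2*r > 22) ∧ 2*r ≠ -10 ∧ q = -4 implies it.
Countermodel: at the initial state q = -4, r = -6, the precondition holds but the weakest precondition fails.
Answer: invalid


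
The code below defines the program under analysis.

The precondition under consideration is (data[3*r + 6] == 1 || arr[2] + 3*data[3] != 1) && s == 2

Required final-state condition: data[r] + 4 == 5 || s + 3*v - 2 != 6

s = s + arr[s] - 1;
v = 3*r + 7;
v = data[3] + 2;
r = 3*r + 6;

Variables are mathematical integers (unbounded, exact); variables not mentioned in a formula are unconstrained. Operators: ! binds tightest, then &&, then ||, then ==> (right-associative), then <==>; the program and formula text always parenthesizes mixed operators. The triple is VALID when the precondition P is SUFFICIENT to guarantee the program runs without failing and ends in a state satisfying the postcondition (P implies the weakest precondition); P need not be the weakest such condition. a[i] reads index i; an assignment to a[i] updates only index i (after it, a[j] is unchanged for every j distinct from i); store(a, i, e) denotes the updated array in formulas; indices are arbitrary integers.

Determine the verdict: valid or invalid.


Working backward. After the program, the postcondition data[r] + 4 == 5 || s + 3*v - 2 != 6 must hold; in canonical form it is data[r] == 1 || s + 3*v != 8.
Before r := 3*r + 6: data[3*r + 6] == 1 || s + 3*v != 8
Before v := data[3] + 2: data[3*r + 6] == 1 || 3*data[3] + s != 2
Before v := 3*r + 7: data[3*r + 6] == 1 || 3*data[3] + s != 2
Before s := s + arr[s] - 1: data[3*r + 6] == 1 || arr[s] + 3*data[3] + s != 3
The weakest precondition is data[3*r + 6] == 1 || arr[s] + 3*data[3] + s != 3.
Check whether (data[3*r + 6] == 1 || arr[2] + 3*data[3] != 1) && s == 2 implies it.
Every state satisfying the precondition satisfies the weakest precondition: the implication holds.
Answer: valid


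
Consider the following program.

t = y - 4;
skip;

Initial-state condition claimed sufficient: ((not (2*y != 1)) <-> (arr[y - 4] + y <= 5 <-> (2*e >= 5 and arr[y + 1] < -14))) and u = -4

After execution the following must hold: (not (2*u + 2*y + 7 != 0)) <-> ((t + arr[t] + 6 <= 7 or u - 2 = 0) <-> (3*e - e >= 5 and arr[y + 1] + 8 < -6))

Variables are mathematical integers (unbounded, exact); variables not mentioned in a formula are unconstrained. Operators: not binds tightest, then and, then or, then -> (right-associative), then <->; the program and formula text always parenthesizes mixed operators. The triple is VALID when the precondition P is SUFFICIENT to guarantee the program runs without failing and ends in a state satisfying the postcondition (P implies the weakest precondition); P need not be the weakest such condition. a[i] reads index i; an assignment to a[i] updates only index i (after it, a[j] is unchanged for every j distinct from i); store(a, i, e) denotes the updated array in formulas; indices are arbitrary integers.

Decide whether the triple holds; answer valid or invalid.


Working backward. After the program, the postcondition (not (2*u + 2*y + 7 != 0)) <-> ((t + arr[t] + 6 <= 7 or u - 2 = 0) <-> (3*e - e >= 5 and arr[y + 1] + 8 < -6)) must hold; in canonical form it is (not (2*u + 2*y != -7)) <-> ((arr[t] + t <= 1 or u = 2) <-> (2*e >= 5 and arr[y + 1] < -14)).
Before skip: (not (2*u + 2*y != -7)) <-> ((arr[t] + t <= 1 or u = 2) <-> (2*e >= 5 and arr[y + 1] < -14))
Before t := y - 4: (not (2*u + 2*y != -7)) <-> ((arr[y - 4] + y <= 5 or u = 2) <-> (2*e >= 5 and arr[y + 1] < -14))
The weakest precondition is (not (2*u + 2*y != -7)) <-> ((arr[y - 4] + y <= 5 or u = 2) <-> (2*e >= 5 and arr[y + 1] < -14)).
Check whether ((not (2*y != 1)) <-> (arr[y - 4] + y <= 5 <-> (2*e >= 5 and arr[y + 1] < -14))) and u = -4 implies it.
Every state satisfying the precondition satisfies the weakest precondition: the implication holds.
Answer: valid


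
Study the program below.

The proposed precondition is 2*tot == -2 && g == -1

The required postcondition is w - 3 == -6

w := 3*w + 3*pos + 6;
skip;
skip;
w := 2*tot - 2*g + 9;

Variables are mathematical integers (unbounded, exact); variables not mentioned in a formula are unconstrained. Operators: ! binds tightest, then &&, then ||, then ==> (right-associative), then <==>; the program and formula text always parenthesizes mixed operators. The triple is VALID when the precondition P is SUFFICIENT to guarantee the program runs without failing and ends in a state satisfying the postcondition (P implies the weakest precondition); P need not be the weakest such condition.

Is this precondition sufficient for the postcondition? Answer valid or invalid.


Working backward. After the program, the postcondition w - 3 == -6 must hold; in canonical form it is w == -3.
Before w := 2*tot - 2*g + 9: 2*tot == 2*g - 12
Before skip: 2*tot == 2*g - 12
Before skip: 2*tot == 2*g - 12
Before w := 3*w + 3*pos + 6: 2*tot == 2*g - 12
The weakest precondition is 2*tot == 2*g - 12.
Check whether 2*tot == -2 && g == -1 implies it.
Countermodel: at the initial state g = -1, tot = -1, the precondition holds but the weakest precondition fails.
Answer: invalid


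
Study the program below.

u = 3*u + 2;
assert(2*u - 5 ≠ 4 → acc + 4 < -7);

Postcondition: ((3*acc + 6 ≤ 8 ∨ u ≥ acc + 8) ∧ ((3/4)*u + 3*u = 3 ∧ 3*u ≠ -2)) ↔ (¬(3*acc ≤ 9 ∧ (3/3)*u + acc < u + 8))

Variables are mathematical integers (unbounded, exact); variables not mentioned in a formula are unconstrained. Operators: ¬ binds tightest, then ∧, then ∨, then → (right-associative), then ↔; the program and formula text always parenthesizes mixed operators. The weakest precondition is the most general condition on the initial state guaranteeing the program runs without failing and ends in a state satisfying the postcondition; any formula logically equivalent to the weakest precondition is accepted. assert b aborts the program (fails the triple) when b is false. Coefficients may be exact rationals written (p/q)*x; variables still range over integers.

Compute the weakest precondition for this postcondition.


Working backward. After the program, the postcondition ((3*acc + 6 ≤ 8 ∨ u ≥ acc + 8) ∧ ((3/4)*u + 3*u = 3 ∧ 3*u ≠ -2)) ↔ (¬(3*acc ≤ 9 ∧ (3/3)*u + acc < u + 8)) must hold; in canonical form it is ((3*acc ≤ 2 ∨ u ≥ acc + 8) ∧ (15/4)*u = 3 ∧ 3*u ≠ -2) ↔ (¬(3*acc ≤ 9 ∧ acc < 8)).
Before assert 2*u - 5 ≠ 4 → acc + 4 < -7: (2*u ≠ 9 → acc < -11) ∧ (((3*acc ≤ 2 ∨ u ≥ acc + 8) ∧ (15/4)*u = 3 ∧ 3*u ≠ -2) ↔ (¬(3*acc ≤ 9 ∧ acc < 8)))
Before u := 3*u + 2: (6*u ≠ 5 → acc < -11) ∧ (((3*acc ≤ 2 ∨ 3*u ≥ acc + 6) ∧ (45/4)*u = -9/2 ∧ 9*u ≠ -8) ↔ (¬(3*acc ≤ 9 ∧ acc < 8)))
Answer: WP = (6*u ≠ 5 → acc < -11) ∧ (((3*acc ≤ 2 ∨ 3*u ≥ acc + 6) ∧ (45/4)*u = -9/2 ∧ 9*u ≠ -8) ↔ (¬(3*acc ≤ 9 ∧ acc < 8)))


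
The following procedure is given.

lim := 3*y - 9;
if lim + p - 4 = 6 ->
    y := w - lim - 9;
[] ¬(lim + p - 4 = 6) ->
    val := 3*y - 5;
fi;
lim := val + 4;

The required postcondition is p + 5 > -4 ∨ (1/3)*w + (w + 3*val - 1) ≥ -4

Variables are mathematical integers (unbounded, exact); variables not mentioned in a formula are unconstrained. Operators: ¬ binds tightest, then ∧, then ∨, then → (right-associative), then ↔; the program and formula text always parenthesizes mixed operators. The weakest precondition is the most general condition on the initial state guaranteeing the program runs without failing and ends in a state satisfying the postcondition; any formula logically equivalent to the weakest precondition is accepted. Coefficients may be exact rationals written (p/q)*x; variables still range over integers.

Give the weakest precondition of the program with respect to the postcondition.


Working backward. After the program, the postcondition p + 5 > -4 ∨ (1/3)*w + (w + 3*val - 1) ≥ -4 must hold; in canonical form it is p > -9 ∨ 3*val + (4/3)*w ≥ -3.
Before lim := val + 4: p > -9 ∨ 3*val + (4/3)*w ≥ -3
Then branch requires p > -9 ∨ 3*val + (4/3)*w ≥ -3; else branch requires p > -9 ∨ (4/3)*w + 9*y ≥ 12.
Before the if: (lim + p = 10 → (p > -9 ∨ 3*val + (4/3)*w ≥ -3)) ∧ ((¬(lim + p = 10)) → (p > -9 ∨ (4/3)*w + 9*y ≥ 12))
Before lim := 3*y - 9: (p + 3*y = 19 → (p > -9 ∨ 3*val + (4/3)*w ≥ -3)) ∧ ((¬(p + 3*y = 19)) → (p > -9 ∨ (4/3)*w + 9*y ≥ 12))
Answer: WP = (p + 3*y = 19 → (p > -9 ∨ 3*val + (4/3)*w ≥ -3)) ∧ ((¬(p + 3*y = 19)) → (p > -9 ∨ (4/3)*w + 9*y ≥ 12))


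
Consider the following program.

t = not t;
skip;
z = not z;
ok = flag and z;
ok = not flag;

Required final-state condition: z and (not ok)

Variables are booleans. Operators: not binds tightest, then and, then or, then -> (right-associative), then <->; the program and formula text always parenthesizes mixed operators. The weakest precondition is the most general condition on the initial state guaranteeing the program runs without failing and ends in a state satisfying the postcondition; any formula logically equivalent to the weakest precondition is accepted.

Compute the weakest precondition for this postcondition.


Working backward. After the program, z and (not ok) must hold.
Before ok := not flag: z and flag
Before ok := flag and z: z and flag
Before z := not z: (not z) and flag
Before skip: (not z) and flag
Before t := not t: (not z) and flag
Answer: WP = (not z) and flag


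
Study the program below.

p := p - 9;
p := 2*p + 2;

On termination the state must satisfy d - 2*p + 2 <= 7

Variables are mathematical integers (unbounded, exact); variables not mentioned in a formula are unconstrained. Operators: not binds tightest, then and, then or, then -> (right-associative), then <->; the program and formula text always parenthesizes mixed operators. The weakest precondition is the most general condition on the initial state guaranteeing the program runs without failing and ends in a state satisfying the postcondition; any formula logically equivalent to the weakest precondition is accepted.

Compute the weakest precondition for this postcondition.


Working backward. After the program, the postcondition d - 2*p + 2 <= 7 must hold; in canonical form it is d <= 2*p + 5.
Before p := 2*p + 2: d <= 4*p + 9
Before p := p - 9: d <= 4*p - 27
Answer: WP = d <= 4*p - 27


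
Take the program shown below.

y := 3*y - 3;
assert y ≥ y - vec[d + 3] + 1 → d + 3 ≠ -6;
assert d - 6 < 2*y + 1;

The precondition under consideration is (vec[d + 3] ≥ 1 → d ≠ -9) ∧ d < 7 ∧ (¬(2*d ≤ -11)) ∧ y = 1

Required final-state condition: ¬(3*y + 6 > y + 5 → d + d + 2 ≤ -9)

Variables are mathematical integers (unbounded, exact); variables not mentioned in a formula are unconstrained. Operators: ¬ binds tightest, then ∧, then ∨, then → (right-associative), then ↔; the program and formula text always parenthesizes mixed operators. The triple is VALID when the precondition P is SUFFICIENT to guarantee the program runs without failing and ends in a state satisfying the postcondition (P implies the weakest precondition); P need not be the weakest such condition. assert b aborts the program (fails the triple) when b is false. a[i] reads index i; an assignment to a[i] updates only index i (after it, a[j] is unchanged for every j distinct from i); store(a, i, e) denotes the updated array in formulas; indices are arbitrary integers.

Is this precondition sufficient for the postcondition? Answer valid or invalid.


Working backward. After the program, the postcondition ¬(3*y + 6 > y + 5 → d + d + 2 ≤ -9) must hold; in canonical form it is ¬(2*y > -1 → 2*d ≤ -11).
Before assert d - 6 < 2*y + 1: d < 2*y + 7 ∧ (¬(2*y > -1 → 2*d ≤ -11))
Before assert y ≥ y - vec[d + 3] + 1 → d + 3 ≠ -6: (vec[d + 3] ≥ 1 → d ≠ -9) ∧ d < 2*y + 7 ∧ (¬(2*y > -1 → 2*d ≤ -11))
Before y := 3*y - 3: (vec[d + 3] ≥ 1 → d ≠ -9) ∧ d < 6*y + 1 ∧ (¬(6*y > 5 → 2*d ≤ -11))
The weakest precondition is (vec[d + 3] ≥ 1 → d ≠ -9) ∧ d < 6*y + 1 ∧ (¬(6*y > 5 → 2*d ≤ -11)).
Check whether (vec[d + 3] ≥ 1 → d ≠ -9) ∧ d < 7 ∧ (¬(2*d ≤ -11)) ∧ y = 1 implies it.
Every state satisfying the precondition satisfies the weakest precondition: the implication holds.
Answer: valid


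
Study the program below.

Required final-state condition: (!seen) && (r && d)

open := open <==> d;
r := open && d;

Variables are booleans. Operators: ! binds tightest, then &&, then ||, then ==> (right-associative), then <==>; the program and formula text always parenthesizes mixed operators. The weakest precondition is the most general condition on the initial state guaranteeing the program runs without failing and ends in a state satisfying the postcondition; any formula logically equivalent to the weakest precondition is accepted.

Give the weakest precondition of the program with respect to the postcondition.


Working backward. After the program, the postcondition (!seen) && (r && d) must hold; in canonical form it is (!seen) && r && d.
Before r := open && d: (!seen) && open && d
Before open := open <==> d: (!seen) && (open <==> d) && d
Answer: WP = (!seen) && (open <==> d) && d


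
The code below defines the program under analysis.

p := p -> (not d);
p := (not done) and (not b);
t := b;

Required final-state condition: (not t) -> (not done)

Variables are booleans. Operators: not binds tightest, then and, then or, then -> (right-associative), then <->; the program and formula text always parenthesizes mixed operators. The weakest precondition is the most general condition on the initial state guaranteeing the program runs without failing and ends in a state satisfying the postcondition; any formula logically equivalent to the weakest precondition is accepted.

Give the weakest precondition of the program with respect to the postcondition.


Working backward. After the program, (not t) -> (not done) must hold.
Before t := b: (not b) -> (not done)
Before p := (not done) and (not b): (not b) -> (not done)
Before p := p -> (not d): (not b) -> (not done)
Answer: WP = (not b) -> (not done)


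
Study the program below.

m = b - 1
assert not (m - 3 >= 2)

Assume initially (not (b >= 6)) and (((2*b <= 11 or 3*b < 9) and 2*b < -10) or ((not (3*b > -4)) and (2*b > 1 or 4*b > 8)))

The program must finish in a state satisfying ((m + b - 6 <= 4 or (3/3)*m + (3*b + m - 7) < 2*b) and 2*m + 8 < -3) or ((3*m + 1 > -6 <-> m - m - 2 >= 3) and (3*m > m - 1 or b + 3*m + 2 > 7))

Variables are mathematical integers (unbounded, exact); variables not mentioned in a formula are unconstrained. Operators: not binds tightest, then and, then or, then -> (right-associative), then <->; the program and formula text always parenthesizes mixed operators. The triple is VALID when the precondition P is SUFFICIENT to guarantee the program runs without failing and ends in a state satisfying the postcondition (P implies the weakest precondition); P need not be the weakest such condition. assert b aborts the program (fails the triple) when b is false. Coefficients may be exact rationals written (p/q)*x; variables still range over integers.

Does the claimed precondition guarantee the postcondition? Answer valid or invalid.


Working backward. After the program, the postcondition ((m + b - 6 <= 4 or (3/3)*m + (3*b + m - 7) < 2*b) and 2*m + 8 < -3) or ((3*m + 1 > -6 <-> m - m - 2 >= 3) and (3*m > m - 1 or b + 3*m + 2 > 7)) must hold; in canonical form it is ((b + m <= 10 or b + 2*m < 7) and 2*m < -11) or ((not (3*m > -7)) and (2*m > -1 or b + 3*m > 5)).
Before assert not (m - 3 >= 2): (not (m >= 5)) and (((b + m <= 10 or b + 2*m < 7) and 2*m < -11) or ((not (3*m > -7)) and (2*m > -1 or b + 3*m > 5)))
Before m := b - 1: (not (b >= 6)) and (((2*b <= 11 or 3*b < 9) and 2*b < -9) or ((not (3*b > -4)) and (2*b > 1 or 4*b > 8)))
The weakest precondition is (not (b >= 6)) and (((2*b <= 11 or 3*b < 9) and 2*b < -9) or ((not (3*b > -4)) and (2*b > 1 or 4*b > 8))).
Check whether (not (b >= 6)) and (((2*b <= 11 or 3*b < 9) and 2*b < -10) or ((not (3*b > -4)) and (2*b > 1 or 4*b > 8))) implies it.
Every state satisfying the precondition satisfies the weakest precondition: the implication holds.
Answer: valid


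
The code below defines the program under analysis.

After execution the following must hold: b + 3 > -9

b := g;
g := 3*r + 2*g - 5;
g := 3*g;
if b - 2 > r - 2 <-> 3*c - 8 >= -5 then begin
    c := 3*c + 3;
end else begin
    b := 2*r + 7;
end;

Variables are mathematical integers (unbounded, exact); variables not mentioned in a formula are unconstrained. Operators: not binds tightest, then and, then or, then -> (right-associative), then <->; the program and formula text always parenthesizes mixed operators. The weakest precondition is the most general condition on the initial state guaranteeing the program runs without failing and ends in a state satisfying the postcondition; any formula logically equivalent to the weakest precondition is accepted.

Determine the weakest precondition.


Working backward. After the program, the postcondition b + 3 > -9 must hold; in canonical form it is b > -12.
Then branch requires b > -12; else branch requires 2*r > -19.
Before the if: ((b > r <-> 3*c >= 3) -> b > -12) and ((not (b > r <-> 3*c >= 3)) -> 2*r > -19)
Before g := 3*g: ((b > r <-> 3*c >= 3) -> b > -12) and ((not (b > r <-> 3*c >= 3)) -> 2*r > -19)
Before g := 3*r + 2*g - 5: ((b > r <-> 3*c >= 3) -> b > -12) and ((not (b > r <-> 3*c >= 3)) -> 2*r > -19)
Before b := g: ((g > r <-> 3*c >= 3) -> g > -12) and ((not (g > r <-> 3*c >= 3)) -> 2*r > -19)
Answer: WP = ((g > r <-> 3*c >= 3) -> g > -12) and ((not (g > r <-> 3*c >= 3)) -> 2*r > -19)


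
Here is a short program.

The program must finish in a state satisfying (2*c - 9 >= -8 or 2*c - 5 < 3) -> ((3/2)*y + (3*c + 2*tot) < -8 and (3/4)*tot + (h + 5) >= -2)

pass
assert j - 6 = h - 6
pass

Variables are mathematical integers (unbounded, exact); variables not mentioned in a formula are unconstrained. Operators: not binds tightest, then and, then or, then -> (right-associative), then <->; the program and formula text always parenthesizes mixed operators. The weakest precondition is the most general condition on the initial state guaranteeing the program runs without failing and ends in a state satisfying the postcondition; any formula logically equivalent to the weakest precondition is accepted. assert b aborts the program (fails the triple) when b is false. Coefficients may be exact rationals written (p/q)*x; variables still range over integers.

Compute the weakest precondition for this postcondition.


Working backward. After the program, the postcondition (2*c - 9 >= -8 or 2*c - 5 < 3) -> ((3/2)*y + (3*c + 2*tot) < -8 and (3/4)*tot + (h + 5) >= -2) must hold; in canonical form it is (2*c >= 1 or 2*c < 8) -> (3*c + 2*tot + (3/2)*y < -8 and h + (3/4)*tot >= -7).
Before skip: (2*c >= 1 or 2*c < 8) -> (3*c + 2*tot + (3/2)*y < -8 and h + (3/4)*tot >= -7)
Before assert j - 6 = h - 6: j = h and ((2*c >= 1 or 2*c < 8) -> (3*c + 2*tot + (3/2)*y < -8 and h + (3/4)*tot >= -7))
Before skip: j = h and ((2*c >= 1 or 2*c < 8) -> (3*c + 2*tot + (3/2)*y < -8 and h + (3/4)*tot >= -7))
Answer: WP = j = h and ((2*c >= 1 or 2*c < 8) -> (3*c + 2*tot + (3/2)*y < -8 and h + (3/4)*tot >= -7))


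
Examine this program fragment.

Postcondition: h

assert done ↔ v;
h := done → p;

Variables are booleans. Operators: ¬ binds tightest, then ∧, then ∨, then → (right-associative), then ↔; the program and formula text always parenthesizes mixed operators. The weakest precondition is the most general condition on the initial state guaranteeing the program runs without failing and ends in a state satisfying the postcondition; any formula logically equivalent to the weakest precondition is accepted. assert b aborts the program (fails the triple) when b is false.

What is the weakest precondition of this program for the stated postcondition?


Working backward. After the program, h must hold.
Before h := done → p: done → p
Before assert done ↔ v: (done ↔ v) ∧ (done → p)
Answer: WP = (done ↔ v) ∧ (done → p)


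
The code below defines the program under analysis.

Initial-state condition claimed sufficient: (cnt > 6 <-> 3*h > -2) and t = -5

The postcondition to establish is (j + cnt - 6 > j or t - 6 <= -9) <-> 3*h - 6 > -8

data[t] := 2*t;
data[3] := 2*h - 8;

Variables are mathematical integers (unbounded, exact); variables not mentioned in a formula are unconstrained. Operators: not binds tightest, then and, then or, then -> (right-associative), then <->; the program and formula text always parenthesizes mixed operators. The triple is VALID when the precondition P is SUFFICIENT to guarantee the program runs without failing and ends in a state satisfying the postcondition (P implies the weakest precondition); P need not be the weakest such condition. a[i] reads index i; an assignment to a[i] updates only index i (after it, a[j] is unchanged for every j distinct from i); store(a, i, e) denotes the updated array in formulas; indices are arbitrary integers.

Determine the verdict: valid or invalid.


Working backward. After the program, the postcondition (j + cnt - 6 > j or t - 6 <= -9) <-> 3*h - 6 > -8 must hold; in canonical form it is (cnt > 6 or t <= -3) <-> 3*h > -2.
Before data[3] := 2*h - 8: (cnt > 6 or t <= -3) <-> 3*h > -2
Before data[t] := 2*t: (cnt > 6 or t <= -3) <-> 3*h > -2
The weakest precondition is (cnt > 6 or t <= -3) <-> 3*h > -2.
Check whether (cnt > 6 <-> 3*h > -2) and t = -5 implies it.
Countermodel: at the initial state cnt = 6, h = -1, t = -5, the precondition holds but the weakest precondition fails.
Answer: invalid


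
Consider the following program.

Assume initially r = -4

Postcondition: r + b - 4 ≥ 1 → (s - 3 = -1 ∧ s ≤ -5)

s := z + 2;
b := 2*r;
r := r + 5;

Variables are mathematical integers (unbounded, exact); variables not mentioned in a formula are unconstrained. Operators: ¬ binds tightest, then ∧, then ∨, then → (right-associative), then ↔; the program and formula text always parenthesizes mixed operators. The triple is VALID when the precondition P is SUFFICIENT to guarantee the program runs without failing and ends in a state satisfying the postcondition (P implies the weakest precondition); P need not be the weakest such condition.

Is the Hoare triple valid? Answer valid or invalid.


Working backward. After the program, the postcondition r + b - 4 ≥ 1 → (s - 3 = -1 ∧ s ≤ -5) must hold; in canonical form it is b + r ≥ 5 → (s = 2 ∧ s ≤ -5).
Before r := r + 5: b + r ≥ 0 → (s = 2 ∧ s ≤ -5)
Before b := 2*r: 3*r ≥ 0 → (s = 2 ∧ s ≤ -5)
Before s := z + 2: 3*r ≥ 0 → (z = 0 ∧ z ≤ -7)
The weakest precondition is 3*r ≥ 0 → (z = 0 ∧ z ≤ -7).
Check whether r = -4 implies it.
Every state satisfying the precondition satisfies the weakest precondition: the implication holds.
Answer: valid
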